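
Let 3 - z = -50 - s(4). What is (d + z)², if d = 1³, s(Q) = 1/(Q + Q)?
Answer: 187489/64 ≈ 2929.5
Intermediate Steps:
s(Q) = 1/(2*Q)
z = 425/8 (z = 3 - (-50 - 1/(2*4)) = 3 - (-50 - 1*⅛) = 3 - (-50 - ⅛) = 3 - 1*(-401/8) = 3 + 401/8 = 425/8 ≈ 53.125)
d = 1
(d + z)² = (1 + 425/8)² = (433/8)² = 187489/64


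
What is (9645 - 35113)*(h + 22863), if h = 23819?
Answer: -1188897176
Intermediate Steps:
(9645 - 35113)*(h + 22863) = (9645 - 35113)*(23819 + 22863) = -25468*46682 = -1188897176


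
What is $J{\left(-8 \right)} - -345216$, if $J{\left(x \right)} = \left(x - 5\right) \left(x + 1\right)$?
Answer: $345307$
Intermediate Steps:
$J{\left(x \right)} = \left(1 + x\right) \left(-5 + x\right)$ ($J{\left(x \right)} = \left(-5 + x\right) \left(1 + x\right) = \left(1 + x\right) \left(-5 + x\right)$)
$J{\left(-8 \right)} - -345216 = \left(-5 + \left(-8\right)^{2} - -32\right) - -345216 = \left(-5 + 64 + 32\right) + 345216 = 91 + 345216 = 345307$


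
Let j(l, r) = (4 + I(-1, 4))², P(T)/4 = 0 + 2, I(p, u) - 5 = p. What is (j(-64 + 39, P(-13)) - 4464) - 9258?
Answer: -13658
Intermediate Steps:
I(p, u) = 5 + p
P(T) = 8 (P(T) = 4*(0 + 2) = 4*2 = 8)
j(l, r) = 64 (j(l, r) = (4 + (5 - 1))² = (4 + 4)² = 8² = 64)
(j(-64 + 39, P(-13)) - 4464) - 9258 = (64 - 4464) - 9258 = -4400 - 9258 = -13658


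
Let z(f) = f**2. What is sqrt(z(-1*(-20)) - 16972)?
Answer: 2*I*sqrt(4143) ≈ 128.73*I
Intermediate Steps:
sqrt(z(-1*(-20)) - 16972) = sqrt((-1*(-20))**2 - 16972) = sqrt(20**2 - 16972) = sqrt(400 - 16972) = sqrt(-16572) = 2*I*sqrt(4143)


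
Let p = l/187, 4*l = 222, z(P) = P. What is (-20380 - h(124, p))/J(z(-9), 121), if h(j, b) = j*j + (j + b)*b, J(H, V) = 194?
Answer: -5006566313/27135944 ≈ -184.50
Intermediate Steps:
l = 111/2 (l = (1/4)*222 = 111/2 ≈ 55.500)
p = 111/374 (p = (111/2)/187 = (111/2)*(1/187) = 111/374 ≈ 0.29679)
h(j, b) = j**2 + b*(b + j) (h(j, b) = j**2 + (b + j)*b = j**2 + b*(b + j))
(-20380 - h(124, p))/J(z(-9), 121) = (-20380 - ((111/374)**2 + 124**2 + (111/374)*124))/194 = (-20380 - (12321/139876 + 15376 + 6882/187))*(1/194) = (-20380 - 1*2155893433/139876)*(1/194) = (-20380 - 2155893433/139876)*(1/194) = -5006566313/139876*1/194 = -5006566313/27135944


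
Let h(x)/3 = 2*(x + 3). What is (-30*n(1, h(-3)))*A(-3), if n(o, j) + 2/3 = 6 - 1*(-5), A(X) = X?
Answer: 930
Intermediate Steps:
h(x) = 18 + 6*x (h(x) = 3*(2*(x + 3)) = 3*(2*(3 + x)) = 3*(6 + 2*x) = 18 + 6*x)
n(o, j) = 31/3 (n(o, j) = -2/3 + (6 - 1*(-5)) = -2/3 + (6 + 5) = -2/3 + 11 = 31/3)
(-30*n(1, h(-3)))*A(-3) = -30*31/3*(-3) = -310*(-3) = 930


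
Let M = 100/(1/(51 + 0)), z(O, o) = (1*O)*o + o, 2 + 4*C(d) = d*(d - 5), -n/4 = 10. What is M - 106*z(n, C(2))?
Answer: -3168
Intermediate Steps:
n = -40 (n = -4*10 = -40)
C(d) = -½ + d*(-5 + d)/4 (C(d) = -½ + (d*(d - 5))/4 = -½ + (d*(-5 + d))/4 = -½ + d*(-5 + d)/4)
z(O, o) = o + O*o (z(O, o) = O*o + o = o + O*o)
M = 5100 (M = 100/(1/51) = 100*51 = 5100)
M - 106*z(n, C(2)) = 5100 - 106*(-½ - 5/4*2 + (¼)*2²)*(1 - 40) = 5100 - 106*(-½ - 5/2 + (¼)*4)*(-39) = 5100 - 106*(-½ - 5/2 + 1)*(-39) = 5100 - (-212)*(-39) = 5100 - 106*78 = 5100 - 8268 = -3168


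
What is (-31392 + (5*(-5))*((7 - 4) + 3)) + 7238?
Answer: -24304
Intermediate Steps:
(-31392 + (5*(-5))*((7 - 4) + 3)) + 7238 = (-31392 - 25*(3 + 3)) + 7238 = (-31392 - 25*6) + 7238 = (-31392 - 150) + 7238 = -31542 + 7238 = -24304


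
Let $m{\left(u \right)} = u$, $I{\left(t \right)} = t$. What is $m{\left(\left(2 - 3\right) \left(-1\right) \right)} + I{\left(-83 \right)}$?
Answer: $-82$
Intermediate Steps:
$m{\left(\left(2 - 3\right) \left(-1\right) \right)} + I{\left(-83 \right)} = \left(2 - 3\right) \left(-1\right) - 83 = \left(-1\right) \left(-1\right) - 83 = 1 - 83 = -82$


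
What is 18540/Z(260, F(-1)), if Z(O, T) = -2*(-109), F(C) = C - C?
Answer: 9270/109 ≈ 85.046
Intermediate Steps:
F(C) = 0
Z(O, T) = 218
18540/Z(260, F(-1)) = 18540/218 = 18540*(1/218) = 9270/109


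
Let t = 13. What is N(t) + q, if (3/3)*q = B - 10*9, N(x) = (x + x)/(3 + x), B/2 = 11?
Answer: -531/8 ≈ -66.375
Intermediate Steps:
B = 22 (B = 2*11 = 22)
N(x) = 2*x/(3 + x) (N(x) = (2*x)/(3 + x) = 2*x/(3 + x))
q = -68 (q = 22 - 10*9 = 22 - 90 = -68)
N(t) + q = 2*13/(3 + 13) - 68 = 2*13/16 - 68 = 2*13*(1/16) - 68 = 13/8 - 68 = -531/8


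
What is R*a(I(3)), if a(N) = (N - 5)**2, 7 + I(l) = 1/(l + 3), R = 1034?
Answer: 2606197/18 ≈ 1.4479e+5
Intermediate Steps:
I(l) = -7 + 1/(3 + l) (I(l) = -7 + 1/(l + 3) = -7 + 1/(3 + l))
a(N) = (-5 + N)**2
R*a(I(3)) = 1034*(-5 + (-20 - 7*3)/(3 + 3))**2 = 1034*(-5 + (-20 - 21)/6)**2 = 1034*(-5 + (1/6)*(-41))**2 = 1034*(-5 - 41/6)**2 = 1034*(-71/6)**2 = 1034*(5041/36) = 2606197/18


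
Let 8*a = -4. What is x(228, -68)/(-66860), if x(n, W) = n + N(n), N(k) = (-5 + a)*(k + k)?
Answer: 114/3343 ≈ 0.034101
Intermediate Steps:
a = -½ (a = (⅛)*(-4) = -½ ≈ -0.50000)
N(k) = -11*k (N(k) = (-5 - ½)*(k + k) = -11*k)
x(n, W) = -10*n (x(n, W) = n - 11*n = -10*n)
x(228, -68)/(-66860) = -10*228/(-66860) = -2280*(-1/66860) = 114/3343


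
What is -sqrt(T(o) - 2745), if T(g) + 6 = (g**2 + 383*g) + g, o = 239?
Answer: -sqrt(146146) ≈ -382.29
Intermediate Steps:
T(g) = -6 + g**2 + 384*g (T(g) = -6 + ((g**2 + 383*g) + g) = -6 + (g**2 + 384*g) = -6 + g**2 + 384*g)
-sqrt(T(o) - 2745) = -sqrt((-6 + 239**2 + 384*239) - 2745) = -sqrt((-6 + 57121 + 91776) - 2745) = -sqrt(148891 - 2745) = -sqrt(146146)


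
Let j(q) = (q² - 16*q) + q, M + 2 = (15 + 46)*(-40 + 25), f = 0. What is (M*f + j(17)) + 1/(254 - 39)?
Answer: 7311/215 ≈ 34.005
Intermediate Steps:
M = -917 (M = -2 + (15 + 46)*(-40 + 25) = -2 + 61*(-15) = -2 - 915 = -917)
j(q) = q² - 15*q
(M*f + j(17)) + 1/(254 - 39) = (-917*0 + 17*(-15 + 17)) + 1/(254 - 39) = (0 + 17*2) + 1/215 = (0 + 34) + 1/215 = 34 + 1/215 = 7311/215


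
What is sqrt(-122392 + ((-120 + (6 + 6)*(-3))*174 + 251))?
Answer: I*sqrt(149285) ≈ 386.37*I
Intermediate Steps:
sqrt(-122392 + ((-120 + (6 + 6)*(-3))*174 + 251)) = sqrt(-122392 + ((-120 + 12*(-3))*174 + 251)) = sqrt(-122392 + ((-120 - 36)*174 + 251)) = sqrt(-122392 + (-156*174 + 251)) = sqrt(-122392 + (-27144 + 251)) = sqrt(-122392 - 26893) = sqrt(-149285) = I*sqrt(149285)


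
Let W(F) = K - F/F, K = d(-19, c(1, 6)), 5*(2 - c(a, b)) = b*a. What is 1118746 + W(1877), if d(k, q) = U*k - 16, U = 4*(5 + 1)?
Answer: 1118273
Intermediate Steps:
c(a, b) = 2 - a*b/5 (c(a, b) = 2 - b*a/5 = 2 - a*b/5)
U = 24 (U = 4*6 = 24)
d(k, q) = -16 + 24*k (d(k, q) = 24*k - 16 = -16 + 24*k)
K = -472 (K = -16 + 24*(-19) = -16 - 456 = -472)
W(F) = -473 (W(F) = -472 - F/F = -472 - 1*1 = -472 - 1 = -473)
1118746 + W(1877) = 1118746 - 473 = 1118273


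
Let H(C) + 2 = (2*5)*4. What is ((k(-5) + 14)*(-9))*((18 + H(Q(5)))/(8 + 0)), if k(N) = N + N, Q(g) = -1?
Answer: -252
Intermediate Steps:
k(N) = 2*N
H(C) = 38 (H(C) = -2 + (2*5)*4 = -2 + 10*4 = -2 + 40 = 38)
((k(-5) + 14)*(-9))*((18 + H(Q(5)))/(8 + 0)) = ((2*(-5) + 14)*(-9))*((18 + 38)/(8 + 0)) = ((-10 + 14)*(-9))*(56/8) = (4*(-9))*(56*(⅛)) = -36*7 = -252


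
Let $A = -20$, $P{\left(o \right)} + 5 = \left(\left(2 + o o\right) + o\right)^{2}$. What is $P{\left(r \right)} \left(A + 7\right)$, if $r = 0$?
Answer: $13$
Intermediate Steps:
$P{\left(o \right)} = -5 + \left(2 + o + o^{2}\right)^{2}$ ($P{\left(o \right)} = -5 + \left(\left(2 + o o\right) + o\right)^{2} = -5 + \left(\left(2 + o^{2}\right) + o\right)^{2} = -5 + \left(2 + o + o^{2}\right)^{2}$)
$P{\left(r \right)} \left(A + 7\right) = \left(-5 + \left(2 + 0 + 0^{2}\right)^{2}\right) \left(-20 + 7\right) = \left(-5 + \left(2 + 0 + 0\right)^{2}\right) \left(-13\right) = \left(-5 + 2^{2}\right) \left(-13\right) = \left(-5 + 4\right) \left(-13\right) = \left(-1\right) \left(-13\right) = 13$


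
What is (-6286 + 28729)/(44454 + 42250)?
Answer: 22443/86704 ≈ 0.25885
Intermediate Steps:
(-6286 + 28729)/(44454 + 42250) = 22443/86704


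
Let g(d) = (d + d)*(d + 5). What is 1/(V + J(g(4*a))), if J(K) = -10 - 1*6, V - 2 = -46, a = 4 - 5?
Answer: -1/60 ≈ -0.016667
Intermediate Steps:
a = -1
g(d) = 2*d*(5 + d) (g(d) = (2*d)*(5 + d) = 2*d*(5 + d))
V = -44 (V = 2 - 46 = -44)
J(K) = -16 (J(K) = -10 - 6 = -16)
1/(V + J(g(4*a))) = 1/(-44 - 16) = 1/(-60) = -1/60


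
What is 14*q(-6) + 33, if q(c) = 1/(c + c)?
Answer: 191/6 ≈ 31.833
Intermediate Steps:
q(c) = 1/(2*c)
14*q(-6) + 33 = 14*((½)/(-6)) + 33 = 14*((½)*(-⅙)) + 33 = 14*(-1/12) + 33 = -7/6 + 33 = 191/6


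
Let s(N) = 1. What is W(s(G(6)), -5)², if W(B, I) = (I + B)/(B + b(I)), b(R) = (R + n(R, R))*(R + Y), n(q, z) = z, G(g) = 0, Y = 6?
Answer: 16/81 ≈ 0.19753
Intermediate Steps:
b(R) = 2*R*(6 + R) (b(R) = (R + R)*(R + 6) = (2*R)*(6 + R) = 2*R*(6 + R))
W(B, I) = (B + I)/(B + 2*I*(6 + I)) (W(B, I) = (I + B)/(B + 2*I*(6 + I)) = (B + I)/(B + 2*I*(6 + I)))
W(s(G(6)), -5)² = ((1 - 5)/(1 + 2*(-5)² + 12*(-5)))² = (-4/(1 + 2*25 - 60))² = (-4/(1 + 50 - 60))² = (-4/(-9))² = (-⅑*(-4))² = (4/9)² = 16/81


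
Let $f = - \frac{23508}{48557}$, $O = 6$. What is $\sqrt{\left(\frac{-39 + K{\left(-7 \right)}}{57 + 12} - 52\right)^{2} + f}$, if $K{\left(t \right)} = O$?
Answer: $\frac{\sqrt{3434328869834677}}{1116811} \approx 52.474$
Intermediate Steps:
$K{\left(t \right)} = 6$
$f = - \frac{23508}{48557}$ ($f = \left(-23508\right) \frac{1}{48557} = - \frac{23508}{48557} \approx -0.48413$)
$\sqrt{\left(\frac{-39 + K{\left(-7 \right)}}{57 + 12} - 52\right)^{2} + f} = \sqrt{\left(\frac{-39 + 6}{57 + 12} - 52\right)^{2} - \frac{23508}{48557}} = \sqrt{\left(- \frac{33}{69} - 52\right)^{2} - \frac{23508}{48557}} = \sqrt{\left(\left(-33\right) \frac{1}{69} - 52\right)^{2} - \frac{23508}{48557}} = \sqrt{\left(- \frac{11}{23} - 52\right)^{2} - \frac{23508}{48557}} = \sqrt{\left(- \frac{1207}{23}\right)^{2} - \frac{23508}{48557}} = \sqrt{\frac{1456849}{529} - \frac{23508}{48557}} = \sqrt{\frac{70727781161}{25686653}} = \frac{\sqrt{3434328869834677}}{1116811}$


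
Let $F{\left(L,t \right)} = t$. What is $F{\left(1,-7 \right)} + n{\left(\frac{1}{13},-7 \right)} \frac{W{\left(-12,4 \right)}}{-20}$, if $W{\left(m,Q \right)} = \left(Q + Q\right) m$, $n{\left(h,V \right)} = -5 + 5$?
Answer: $-7$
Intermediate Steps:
$n{\left(h,V \right)} = 0$
$W{\left(m,Q \right)} = 2 Q m$
$F{\left(1,-7 \right)} + n{\left(\frac{1}{13},-7 \right)} \frac{W{\left(-12,4 \right)}}{-20} = -7 + 0 \frac{2 \cdot 4 \left(-12\right)}{-20} = -7 + 0 \left(\left(-96\right) \left(- \frac{1}{20}\right)\right) = -7 + 0 \cdot \frac{24}{5} = -7 + 0 = -7$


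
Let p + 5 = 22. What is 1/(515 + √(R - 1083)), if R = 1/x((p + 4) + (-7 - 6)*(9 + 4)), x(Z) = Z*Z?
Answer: 11280560/5833210431 - 148*I*√23722031/5833210431 ≈ 0.0019339 - 0.00012357*I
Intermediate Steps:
p = 17 (p = -5 + 22 = 17)
x(Z) = Z²
R = 1/21904 (R = 1/(((17 + 4) + (-7 - 6)*(9 + 4))²) = 1/((21 - 13*13)²) = 1/((21 - 169)²) = 1/((-148)²) = 1/21904 ≈ 4.5654e-5)
1/(515 + √(R - 1083)) = 1/(515 + √(1/21904 - 1083)) = 1/(515 + √(-23722031/21904)) = 1/(515 + I*√23722031/148)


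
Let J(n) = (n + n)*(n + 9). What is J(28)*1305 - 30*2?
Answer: 2703900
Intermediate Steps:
J(n) = 2*n*(9 + n) (J(n) = (2*n)*(9 + n) = 2*n*(9 + n))
J(28)*1305 - 30*2 = (2*28*(9 + 28))*1305 - 30*2 = (2*28*37)*1305 - 60 = 2072*1305 - 60 = 2703960 - 60 = 2703900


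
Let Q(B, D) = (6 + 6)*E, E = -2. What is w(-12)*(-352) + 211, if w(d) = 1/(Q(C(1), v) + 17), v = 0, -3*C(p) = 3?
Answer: 1829/7 ≈ 261.29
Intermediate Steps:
C(p) = -1 (C(p) = -⅓*3 = -1)
Q(B, D) = -24 (Q(B, D) = (6 + 6)*(-2) = 12*(-2) = -24)
w(d) = -⅐ (w(d) = 1/(-24 + 17) = 1/(-7) = -⅐)
w(-12)*(-352) + 211 = -⅐*(-352) + 211 = 352/7 + 211 = 1829/7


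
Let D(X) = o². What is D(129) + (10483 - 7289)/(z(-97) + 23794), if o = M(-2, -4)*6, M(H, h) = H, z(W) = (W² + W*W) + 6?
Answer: 3070093/21309 ≈ 144.07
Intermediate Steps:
z(W) = 6 + 2*W² (z(W) = (W² + W²) + 6 = 2*W² + 6 = 6 + 2*W²)
o = -12 (o = -2*6 = -12)
D(X) = 144 (D(X) = (-12)² = 144)
D(129) + (10483 - 7289)/(z(-97) + 23794) = 144 + (10483 - 7289)/((6 + 2*(-97)²) + 23794) = 144 + 3194/((6 + 2*9409) + 23794) = 144 + 3194/((6 + 18818) + 23794) = 144 + 3194/(18824 + 23794) = 144 + 3194/42618 = 144 + 3194*(1/42618) = 144 + 1597/21309 = 3070093/21309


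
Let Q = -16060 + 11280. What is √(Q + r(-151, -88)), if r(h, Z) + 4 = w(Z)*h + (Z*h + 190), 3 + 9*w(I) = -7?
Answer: 2*√19939/3 ≈ 94.137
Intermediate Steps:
w(I) = -10/9 (w(I) = -⅓ + (⅑)*(-7) = -⅓ - 7/9 = -10/9)
Q = -4780
r(h, Z) = 186 - 10*h/9 + Z*h (r(h, Z) = -4 + (-10*h/9 + (Z*h + 190)) = -4 + (-10*h/9 + (190 + Z*h)) = -4 + (190 - 10*h/9 + Z*h) = 186 - 10*h/9 + Z*h)
√(Q + r(-151, -88)) = √(-4780 + (186 - 10/9*(-151) - 88*(-151))) = √(-4780 + (186 + 1510/9 + 13288)) = √(-4780 + 122776/9) = √(79756/9) = 2*√19939/3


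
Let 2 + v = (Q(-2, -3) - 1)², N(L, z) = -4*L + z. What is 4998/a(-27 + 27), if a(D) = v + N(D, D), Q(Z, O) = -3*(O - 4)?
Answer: 2499/199 ≈ 12.558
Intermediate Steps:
Q(Z, O) = 12 - 3*O (Q(Z, O) = -3*(-4 + O) = 12 - 3*O)
N(L, z) = z - 4*L
v = 398 (v = -2 + ((12 - 3*(-3)) - 1)² = -2 + ((12 + 9) - 1)² = -2 + (21 - 1)² = -2 + 20² = -2 + 400 = 398)
a(D) = 398 - 3*D (a(D) = 398 + (D - 4*D) = 398 - 3*D)
4998/a(-27 + 27) = 4998/(398 - 3*(-27 + 27)) = 4998/(398 - 3*0) = 4998/(398 + 0) = 4998/398 = 4998*(1/398) = 2499/199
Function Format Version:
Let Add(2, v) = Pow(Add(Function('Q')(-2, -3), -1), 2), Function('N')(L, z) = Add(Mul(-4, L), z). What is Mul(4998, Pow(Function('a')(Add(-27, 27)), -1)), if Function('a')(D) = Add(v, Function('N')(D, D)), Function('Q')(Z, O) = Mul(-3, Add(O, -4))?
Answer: Rational(2499, 199) ≈ 12.558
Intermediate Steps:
Function('Q')(Z, O) = Add(12, Mul(-3, O)) (Function('Q')(Z, O) = Mul(-3, Add(-4, O)) = Add(12, Mul(-3, O)))
Function('N')(L, z) = Add(z, Mul(-4, L))
v = 398 (v = Add(-2, Pow(Add(Add(12, Mul(-3, -3)), -1), 2)) = Add(-2, Pow(Add(Add(12, 9), -1), 2)) = Add(-2, Pow(Add(21, -1), 2)) = Add(-2, Pow(20, 2)) = Add(-2, 400) = 398)
Function('a')(D) = Add(398, Mul(-3, D)) (Function('a')(D) = Add(398, Add(D, Mul(-4, D))) = Add(398, Mul(-3, D)))
Mul(4998, Pow(Function('a')(Add(-27, 27)), -1)) = Mul(4998, Pow(Add(398, Mul(-3, Add(-27, 27))), -1)) = Mul(4998, Pow(Add(398, Mul(-3, 0)), -1)) = Mul(4998, Pow(Add(398, 0), -1)) = Mul(4998, Pow(398, -1)) = Mul(4998, Rational(1, 398)) = Rational(2499, 199)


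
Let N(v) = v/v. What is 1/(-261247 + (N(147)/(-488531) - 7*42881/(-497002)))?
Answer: -242800884062/63430855918157639 ≈ -3.8278e-6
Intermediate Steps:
N(v) = 1
1/(-261247 + (N(147)/(-488531) - 7*42881/(-497002))) = 1/(-261247 + (1/(-488531) - 7*42881/(-497002))) = 1/(-261247 + (1*(-1/488531) - 300167*(-1/497002))) = 1/(-261247 + (-1/488531 + 300167/497002)) = 1/(-261247 + 146640387675/242800884062) = 1/(-63430855918157639/242800884062) = -242800884062/63430855918157639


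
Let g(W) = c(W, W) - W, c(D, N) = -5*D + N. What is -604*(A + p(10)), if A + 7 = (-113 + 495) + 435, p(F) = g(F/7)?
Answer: -3394480/7 ≈ -4.8493e+5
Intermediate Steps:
c(D, N) = N - 5*D
g(W) = -5*W (g(W) = (W - 5*W) - W = -4*W - W = -5*W)
p(F) = -5*F/7
A = 810 (A = -7 + ((-113 + 495) + 435) = -7 + (382 + 435) = -7 + 817 = 810)
-604*(A + p(10)) = -604*(810 - 5/7*10) = -604*(810 - 50/7) = -604*5620/7 = -3394480/7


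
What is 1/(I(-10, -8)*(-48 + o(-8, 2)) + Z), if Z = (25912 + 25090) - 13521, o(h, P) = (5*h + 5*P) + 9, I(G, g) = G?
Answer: 1/38171 ≈ 2.6198e-5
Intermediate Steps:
o(h, P) = 9 + 5*P + 5*h (o(h, P) = (5*P + 5*h) + 9 = 9 + 5*P + 5*h)
Z = 37481 (Z = 51002 - 13521 = 37481)
1/(I(-10, -8)*(-48 + o(-8, 2)) + Z) = 1/(-10*(-48 + (9 + 5*2 + 5*(-8))) + 37481) = 1/(-10*(-48 + (9 + 10 - 40)) + 37481) = 1/(-10*(-48 - 21) + 37481) = 1/(-10*(-69) + 37481) = 1/(690 + 37481) = 1/38171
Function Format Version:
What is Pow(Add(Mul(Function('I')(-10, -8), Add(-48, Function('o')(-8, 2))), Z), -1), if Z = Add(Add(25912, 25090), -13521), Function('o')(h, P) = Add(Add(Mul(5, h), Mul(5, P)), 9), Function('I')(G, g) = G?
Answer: Rational(1, 38171) ≈ 2.6198e-5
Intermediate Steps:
Function('o')(h, P) = Add(9, Mul(5, P), Mul(5, h)) (Function('o')(h, P) = Add(Add(Mul(5, P), Mul(5, h)), 9) = Add(9, Mul(5, P), Mul(5, h)))
Z = 37481 (Z = Add(51002, -13521) = 37481)
Pow(Add(Mul(Function('I')(-10, -8), Add(-48, Function('o')(-8, 2))), Z), -1) = Pow(Add(Mul(-10, Add(-48, Add(9, Mul(5, 2), Mul(5, -8)))), 37481), -1) = Pow(Add(Mul(-10, Add(-48, Add(9, 10, -40))), 37481), -1) = Pow(Add(Mul(-10, Add(-48, -21)), 37481), -1) = Pow(Add(Mul(-10, -69), 37481), -1) = Pow(Add(690, 37481), -1) = Pow(38171, -1) = Rational(1, 38171)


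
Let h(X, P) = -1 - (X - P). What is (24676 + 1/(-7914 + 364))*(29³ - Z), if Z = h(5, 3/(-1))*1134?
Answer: 1289035985281/1510 ≈ 8.5367e+8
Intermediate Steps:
h(X, P) = -1 + P - X (h(X, P) = -1 + (P - X) = -1 + P - X)
Z = -10206 (Z = (-1 + 3/(-1) - 1*5)*1134 = (-1 + 3*(-1) - 5)*1134 = (-1 - 3 - 5)*1134 = -9*1134 = -10206)
(24676 + 1/(-7914 + 364))*(29³ - Z) = (24676 + 1/(-7914 + 364))*(29³ - 1*(-10206)) = (24676 + 1/(-7550))*(24389 + 10206) = (24676 - 1/7550)*34595 = (186303799/7550)*34595 = 1289035985281/1510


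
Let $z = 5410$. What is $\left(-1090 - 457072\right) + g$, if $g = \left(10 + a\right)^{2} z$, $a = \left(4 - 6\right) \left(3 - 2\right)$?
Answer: $-111922$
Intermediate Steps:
$a = -2$ ($a = \left(-2\right) 1 = -2$)
$g = 346240$ ($g = \left(10 - 2\right)^{2} \cdot 5410 = 8^{2} \cdot 5410 = 64 \cdot 5410 = 346240$)
$\left(-1090 - 457072\right) + g = \left(-1090 - 457072\right) + 346240 = -458162 + 346240 = -111922$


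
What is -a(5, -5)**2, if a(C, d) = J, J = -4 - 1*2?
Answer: -36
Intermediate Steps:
J = -6 (J = -4 - 2 = -6)
a(C, d) = -6
-a(5, -5)**2 = -1*(-6)**2 = -1*36 = -36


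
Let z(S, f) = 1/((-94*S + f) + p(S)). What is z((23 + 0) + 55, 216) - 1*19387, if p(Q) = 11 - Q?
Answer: -139256822/7183 ≈ -19387.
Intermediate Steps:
z(S, f) = 1/(11 + f - 95*S) (z(S, f) = 1/((-94*S + f) + (11 - S)) = 1/((f - 94*S) + (11 - S)) = 1/(11 + f - 95*S))
z((23 + 0) + 55, 216) - 1*19387 = 1/(11 + 216 - 95*((23 + 0) + 55)) - 1*19387 = 1/(11 + 216 - 95*(23 + 55)) - 19387 = 1/(11 + 216 - 95*78) - 19387 = 1/(11 + 216 - 7410) - 19387 = 1/(-7183) - 19387 = -1/7183 - 19387 = -139256822/7183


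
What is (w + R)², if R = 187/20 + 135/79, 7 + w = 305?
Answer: 238449585969/2496400 ≈ 95517.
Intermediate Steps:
w = 298 (w = -7 + 305 = 298)
R = 17473/1580 (R = 187*(1/20) + 135*(1/79) = 187/20 + 135/79 = 17473/1580 ≈ 11.059)
(w + R)² = (298 + 17473/1580)² = (488313/1580)² = 238449585969/2496400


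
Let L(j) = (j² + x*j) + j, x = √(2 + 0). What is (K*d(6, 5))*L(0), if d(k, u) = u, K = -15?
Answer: 0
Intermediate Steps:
x = √2 ≈ 1.4142
L(j) = j + j² + j*√2 (L(j) = (j² + √2*j) + j = (j² + j*√2) + j = j + j² + j*√2)
(K*d(6, 5))*L(0) = (-15*5)*(0*(1 + 0 + √2)) = -0*(1 + √2) = -75*0 = 0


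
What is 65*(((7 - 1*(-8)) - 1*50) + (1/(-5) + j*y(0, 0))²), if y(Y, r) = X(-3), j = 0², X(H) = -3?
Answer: -11362/5 ≈ -2272.4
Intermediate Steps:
j = 0
y(Y, r) = -3
65*(((7 - 1*(-8)) - 1*50) + (1/(-5) + j*y(0, 0))²) = 65*(((7 - 1*(-8)) - 1*50) + (1/(-5) + 0*(-3))²) = 65*(((7 + 8) - 50) + (-⅕ + 0)²) = 65*((15 - 50) + (-⅕)²) = 65*(-35 + 1/25) = 65*(-874/25) = -11362/5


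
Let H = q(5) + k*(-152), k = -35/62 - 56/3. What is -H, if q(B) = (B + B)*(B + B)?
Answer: -281152/93 ≈ -3023.1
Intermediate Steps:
k = -3577/186 (k = -35*1/62 - 56*1/3 = -35/62 - 56/3 = -3577/186 ≈ -19.231)
q(B) = 4*B**2 (q(B) = (2*B)*(2*B) = 4*B**2)
H = 281152/93 (H = 4*5**2 - 3577/186*(-152) = 4*25 + 271852/93 = 100 + 271852/93 = 281152/93 ≈ 3023.1)
-H = -1*281152/93 = -281152/93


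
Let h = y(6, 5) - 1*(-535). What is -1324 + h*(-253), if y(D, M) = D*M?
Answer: -144269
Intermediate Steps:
h = 565 (h = 6*5 - 1*(-535) = 30 + 535 = 565)
-1324 + h*(-253) = -1324 + 565*(-253) = -1324 - 142945 = -144269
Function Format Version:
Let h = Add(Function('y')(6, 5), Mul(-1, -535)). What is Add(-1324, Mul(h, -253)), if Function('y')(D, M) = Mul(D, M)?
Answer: -144269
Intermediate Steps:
h = 565 (h = Add(Mul(6, 5), Mul(-1, -535)) = Add(30, 535) = 565)
Add(-1324, Mul(h, -253)) = Add(-1324, Mul(565, -253)) = Add(-1324, -142945) = -144269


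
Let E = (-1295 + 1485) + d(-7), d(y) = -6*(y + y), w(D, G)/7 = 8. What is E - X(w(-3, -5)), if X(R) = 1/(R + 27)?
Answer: 22741/83 ≈ 273.99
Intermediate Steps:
w(D, G) = 56 (w(D, G) = 7*8 = 56)
d(y) = -12*y
X(R) = 1/(27 + R)
E = 274 (E = (-1295 + 1485) - 12*(-7) = 190 + 84 = 274)
E - X(w(-3, -5)) = 274 - 1/(27 + 56) = 274 - 1/83 = 22741/83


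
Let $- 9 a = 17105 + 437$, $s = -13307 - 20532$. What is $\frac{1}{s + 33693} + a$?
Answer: $- \frac{2561141}{1314} \approx -1949.1$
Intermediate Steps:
$s = -33839$
$a = - \frac{17542}{9}$ ($a = - \frac{17105 + 437}{9} = \left(- \frac{1}{9}\right) 17542 = - \frac{17542}{9} \approx -1949.1$)
$\frac{1}{s + 33693} + a = \frac{1}{-33839 + 33693} - \frac{17542}{9} = \frac{1}{-146} - \frac{17542}{9} = - \frac{1}{146} - \frac{17542}{9} = - \frac{2561141}{1314}$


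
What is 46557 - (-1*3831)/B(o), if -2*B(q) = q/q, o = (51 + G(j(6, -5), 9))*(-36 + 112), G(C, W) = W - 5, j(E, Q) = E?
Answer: 38895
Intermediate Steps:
G(C, W) = -5 + W
o = 4180 (o = (51 + (-5 + 9))*(-36 + 112) = (51 + 4)*76 = 55*76 = 4180)
B(q) = -½ (B(q) = -q/(2*q) = -½*1 = -½)
46557 - (-1*3831)/B(o) = 46557 - (-1*3831)/(-½) = 46557 - (-3831)*(-2) = 46557 - 1*7662 = 46557 - 7662 = 38895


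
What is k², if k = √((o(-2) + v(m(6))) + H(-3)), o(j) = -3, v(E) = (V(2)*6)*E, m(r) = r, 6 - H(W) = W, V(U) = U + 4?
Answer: 222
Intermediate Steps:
V(U) = 4 + U
H(W) = 6 - W
v(E) = 36*E (v(E) = ((4 + 2)*6)*E = (6*6)*E = 36*E)
k = √222 (k = √((-3 + 36*6) + (6 - 1*(-3))) = √((-3 + 216) + (6 + 3)) = √(213 + 9) = √222 ≈ 14.900)
k² = (√222)² = 222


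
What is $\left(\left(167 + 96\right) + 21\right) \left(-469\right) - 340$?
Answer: $-133536$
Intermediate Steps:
$\left(\left(167 + 96\right) + 21\right) \left(-469\right) - 340 = \left(263 + 21\right) \left(-469\right) - 340 = 284 \left(-469\right) - 340 = -133196 - 340 = -133536$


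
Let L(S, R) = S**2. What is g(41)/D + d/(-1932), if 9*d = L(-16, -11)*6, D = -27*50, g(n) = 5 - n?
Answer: -2234/36225 ≈ -0.061670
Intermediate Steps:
D = -1350
d = 512/3 (d = ((-16)**2*6)/9 = (256*6)/9 = (1/9)*1536 = 512/3 ≈ 170.67)
g(41)/D + d/(-1932) = (5 - 1*41)/(-1350) + (512/3)/(-1932) = (5 - 41)*(-1/1350) + (512/3)*(-1/1932) = -36*(-1/1350) - 128/1449 = 2/75 - 128/1449 = -2234/36225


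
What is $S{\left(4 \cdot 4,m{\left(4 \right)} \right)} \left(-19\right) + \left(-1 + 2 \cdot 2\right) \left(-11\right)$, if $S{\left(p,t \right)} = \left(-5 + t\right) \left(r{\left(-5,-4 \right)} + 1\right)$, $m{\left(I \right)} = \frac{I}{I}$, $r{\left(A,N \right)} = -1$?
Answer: $-33$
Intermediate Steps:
$m{\left(I \right)} = 1$
$S{\left(p,t \right)} = 0$ ($S{\left(p,t \right)} = \left(-5 + t\right) \left(-1 + 1\right) = \left(-5 + t\right) 0 = 0$)
$S{\left(4 \cdot 4,m{\left(4 \right)} \right)} \left(-19\right) + \left(-1 + 2 \cdot 2\right) \left(-11\right) = 0 \left(-19\right) + \left(-1 + 2 \cdot 2\right) \left(-11\right) = 0 + \left(-1 + 4\right) \left(-11\right) = 0 + 3 \left(-11\right) = 0 - 33 = -33$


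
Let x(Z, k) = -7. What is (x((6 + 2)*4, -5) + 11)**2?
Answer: 16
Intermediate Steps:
(x((6 + 2)*4, -5) + 11)**2 = (-7 + 11)**2 = 4**2 = 16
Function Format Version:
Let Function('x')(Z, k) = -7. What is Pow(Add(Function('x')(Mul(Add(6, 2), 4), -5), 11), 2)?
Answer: 16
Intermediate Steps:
Pow(Add(Function('x')(Mul(Add(6, 2), 4), -5), 11), 2) = Pow(Add(-7, 11), 2) = Pow(4, 2) = 16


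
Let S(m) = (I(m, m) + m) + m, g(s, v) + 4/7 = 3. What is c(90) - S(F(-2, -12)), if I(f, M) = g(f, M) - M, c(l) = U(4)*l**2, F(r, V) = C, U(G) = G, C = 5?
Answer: 226748/7 ≈ 32393.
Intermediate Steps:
F(r, V) = 5
g(s, v) = 17/7 (g(s, v) = -4/7 + 3 = 17/7)
c(l) = 4*l**2
I(f, M) = 17/7 - M
S(m) = 17/7 + m (S(m) = ((17/7 - m) + m) + m = 17/7 + m)
c(90) - S(F(-2, -12)) = 4*90**2 - (17/7 + 5) = 4*8100 - 1*52/7 = 32400 - 52/7 = 226748/7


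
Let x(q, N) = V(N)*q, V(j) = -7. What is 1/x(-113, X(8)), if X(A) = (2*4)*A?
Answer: 1/791 ≈ 0.0012642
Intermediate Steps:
X(A) = 8*A
x(q, N) = -7*q
1/x(-113, X(8)) = 1/(-7*(-113)) = 1/791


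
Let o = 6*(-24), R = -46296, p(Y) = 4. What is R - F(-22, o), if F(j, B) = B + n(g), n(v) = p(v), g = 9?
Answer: -46156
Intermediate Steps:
n(v) = 4
o = -144
F(j, B) = 4 + B (F(j, B) = B + 4 = 4 + B)
R - F(-22, o) = -46296 - (4 - 144) = -46296 - 1*(-140) = -46296 + 140 = -46156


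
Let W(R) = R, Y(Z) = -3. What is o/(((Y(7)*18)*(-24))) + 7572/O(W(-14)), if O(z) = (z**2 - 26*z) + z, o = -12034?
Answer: 270229/58968 ≈ 4.5826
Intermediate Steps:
O(z) = z**2 - 25*z
o/(((Y(7)*18)*(-24))) + 7572/O(W(-14)) = -12034/(-3*18*(-24)) + 7572/((-14*(-25 - 14))) = -12034/((-54*(-24))) + 7572/((-14*(-39))) = -12034/1296 + 7572/546 = -12034*1/1296 + 7572*(1/546) = -6017/648 + 1262/91 = 270229/58968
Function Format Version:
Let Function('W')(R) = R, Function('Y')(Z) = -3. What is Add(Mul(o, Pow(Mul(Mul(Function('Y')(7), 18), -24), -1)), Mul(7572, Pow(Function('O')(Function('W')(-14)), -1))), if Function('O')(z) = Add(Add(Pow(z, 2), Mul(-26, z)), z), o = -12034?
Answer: Rational(270229, 58968) ≈ 4.5826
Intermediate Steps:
Function('O')(z) = Add(Pow(z, 2), Mul(-25, z))
Add(Mul(o, Pow(Mul(Mul(Function('Y')(7), 18), -24), -1)), Mul(7572, Pow(Function('O')(Function('W')(-14)), -1))) = Add(Mul(-12034, Pow(Mul(Mul(-3, 18), -24), -1)), Mul(7572, Pow(Mul(-14, Add(-25, -14)), -1))) = Add(Mul(-12034, Pow(Mul(-54, -24), -1)), Mul(7572, Pow(Mul(-14, -39), -1))) = Add(Mul(-12034, Pow(1296, -1)), Mul(7572, Pow(546, -1))) = Add(Mul(-12034, Rational(1, 1296)), Mul(7572, Rational(1, 546))) = Add(Rational(-6017, 648), Rational(1262, 91)) = Rational(270229, 58968)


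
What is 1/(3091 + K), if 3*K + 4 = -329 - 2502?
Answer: 1/2146 ≈ 0.00046598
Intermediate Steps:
K = -945 (K = -4/3 + (-329 - 2502)/3 = -4/3 + (⅓)*(-2831) = -4/3 - 2831/3 = -945)
1/(3091 + K) = 1/(3091 - 945) = 1/2146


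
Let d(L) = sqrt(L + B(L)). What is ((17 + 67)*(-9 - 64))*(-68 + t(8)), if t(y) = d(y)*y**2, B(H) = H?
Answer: -1152816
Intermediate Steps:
d(L) = sqrt(2)*sqrt(L) (d(L) = sqrt(L + L) = sqrt(2*L) = sqrt(2)*sqrt(L))
t(y) = sqrt(2)*y**(5/2) (t(y) = (sqrt(2)*sqrt(y))*y**2 = sqrt(2)*y**(5/2))
((17 + 67)*(-9 - 64))*(-68 + t(8)) = ((17 + 67)*(-9 - 64))*(-68 + sqrt(2)*8**(5/2)) = (84*(-73))*(-68 + sqrt(2)*(128*sqrt(2))) = -6132*(-68 + 256) = -6132*188 = -1152816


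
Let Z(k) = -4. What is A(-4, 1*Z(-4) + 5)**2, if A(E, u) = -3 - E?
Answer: 1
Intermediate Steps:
A(-4, 1*Z(-4) + 5)**2 = (-3 - 1*(-4))**2 = (-3 + 4)**2 = 1**2 = 1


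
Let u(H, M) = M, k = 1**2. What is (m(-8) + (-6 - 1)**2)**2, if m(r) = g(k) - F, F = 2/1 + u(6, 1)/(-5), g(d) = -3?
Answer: 48841/25 ≈ 1953.6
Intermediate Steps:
k = 1
F = 9/5 (F = 2/1 + 1/(-5) = 2*1 + 1*(-1/5) = 2 - 1/5 = 9/5 ≈ 1.8000)
m(r) = -24/5 (m(r) = -3 - 1*9/5 = -3 - 9/5 = -24/5)
(m(-8) + (-6 - 1)**2)**2 = (-24/5 + (-6 - 1)**2)**2 = (-24/5 + (-7)**2)**2 = (-24/5 + 49)**2 = (221/5)**2 = 48841/25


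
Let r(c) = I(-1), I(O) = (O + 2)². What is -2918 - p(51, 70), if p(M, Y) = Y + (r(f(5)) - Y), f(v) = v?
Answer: -2919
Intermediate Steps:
I(O) = (2 + O)²
r(c) = 1 (r(c) = (2 - 1)² = 1² = 1)
p(M, Y) = 1 (p(M, Y) = Y + (1 - Y) = 1)
-2918 - p(51, 70) = -2918 - 1*1 = -2918 - 1 = -2919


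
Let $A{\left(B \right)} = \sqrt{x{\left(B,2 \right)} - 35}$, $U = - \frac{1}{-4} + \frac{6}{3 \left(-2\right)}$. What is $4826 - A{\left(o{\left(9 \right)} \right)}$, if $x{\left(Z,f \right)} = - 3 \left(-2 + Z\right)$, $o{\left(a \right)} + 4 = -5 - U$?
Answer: $4826 - \frac{i \sqrt{17}}{2} \approx 4826.0 - 2.0616 i$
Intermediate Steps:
$U = - \frac{3}{4}$ ($U = \left(-1\right) \left(- \frac{1}{4}\right) + \frac{6}{-6} = \frac{1}{4} + 6 \left(- \frac{1}{6}\right) = \frac{1}{4} - 1 = - \frac{3}{4} \approx -0.75$)
$o{\left(a \right)} = - \frac{33}{4}$ ($o{\left(a \right)} = -4 - \frac{17}{4} = - \frac{33}{4}$)
$x{\left(Z,f \right)} = 6 - 3 Z$
$A{\left(B \right)} = \sqrt{-29 - 3 B}$ ($A{\left(B \right)} = \sqrt{\left(6 - 3 B\right) - 35} = \sqrt{-29 - 3 B}$)
$4826 - A{\left(o{\left(9 \right)} \right)} = 4826 - \sqrt{-29 - - \frac{99}{4}} = 4826 - \sqrt{-29 + \frac{99}{4}} = 4826 - \sqrt{- \frac{17}{4}} = 4826 - \frac{i \sqrt{17}}{2}$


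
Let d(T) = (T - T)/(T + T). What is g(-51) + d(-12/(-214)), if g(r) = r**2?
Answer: 2601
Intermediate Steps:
d(T) = 0 (d(T) = 0/((2*T)) = 0*(1/(2*T)) = 0)
g(-51) + d(-12/(-214)) = (-51)**2 + 0 = 2601 + 0 = 2601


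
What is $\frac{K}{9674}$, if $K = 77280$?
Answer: $\frac{5520}{691} \approx 7.9884$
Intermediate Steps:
$\frac{K}{9674} = \frac{77280}{9674} = 77280 \cdot \frac{1}{9674} = \frac{5520}{691}$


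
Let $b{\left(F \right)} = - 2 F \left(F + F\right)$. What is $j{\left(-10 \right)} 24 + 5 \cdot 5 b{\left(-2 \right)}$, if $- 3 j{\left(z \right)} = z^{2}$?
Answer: $-1200$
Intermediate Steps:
$b{\left(F \right)} = - 4 F^{2}$ ($b{\left(F \right)} = - 2 F 2 F = - 2 \cdot 2 F^{2} = - 4 F^{2}$)
$j{\left(z \right)} = - \frac{z^{2}}{3}$
$j{\left(-10 \right)} 24 + 5 \cdot 5 b{\left(-2 \right)} = - \frac{\left(-10\right)^{2}}{3} \cdot 24 + 5 \cdot 5 \left(- 4 \left(-2\right)^{2}\right) = \left(- \frac{1}{3}\right) 100 \cdot 24 + 25 \left(\left(-4\right) 4\right) = \left(- \frac{100}{3}\right) 24 + 25 \left(-16\right) = -800 - 400 = -1200$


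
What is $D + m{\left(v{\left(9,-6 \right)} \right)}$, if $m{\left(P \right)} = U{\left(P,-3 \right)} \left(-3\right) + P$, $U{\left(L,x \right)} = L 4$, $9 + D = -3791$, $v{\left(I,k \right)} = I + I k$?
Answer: $-3305$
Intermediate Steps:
$D = -3800$ ($D = -9 - 3791 = -3800$)
$U{\left(L,x \right)} = 4 L$
$m{\left(P \right)} = - 11 P$ ($m{\left(P \right)} = 4 P \left(-3\right) + P = - 12 P + P = - 11 P$)
$D + m{\left(v{\left(9,-6 \right)} \right)} = -3800 - 11 \cdot 9 \left(1 - 6\right) = -3800 - 11 \cdot 9 \left(-5\right) = -3800 - -495 = -3800 + 495 = -3305$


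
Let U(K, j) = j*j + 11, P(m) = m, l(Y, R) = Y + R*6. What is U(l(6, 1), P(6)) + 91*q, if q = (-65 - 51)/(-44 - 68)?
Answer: 565/4 ≈ 141.25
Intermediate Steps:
l(Y, R) = Y + 6*R
U(K, j) = 11 + j**2 (U(K, j) = j**2 + 11 = 11 + j**2)
q = 29/28 (q = -116/(-112) = -116*(-1/112) = 29/28 ≈ 1.0357)
U(l(6, 1), P(6)) + 91*q = (11 + 6**2) + 91*(29/28) = (11 + 36) + 377/4 = 47 + 377/4 = 565/4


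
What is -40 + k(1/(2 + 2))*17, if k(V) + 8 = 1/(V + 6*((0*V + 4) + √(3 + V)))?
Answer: -1319916/7537 - 816*√13/7537 ≈ -175.52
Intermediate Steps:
k(V) = -8 + 1/(24 + V + 6*√(3 + V)) (k(V) = -8 + 1/(V + 6*((0*V + 4) + √(3 + V))) = -8 + 1/(V + 6*((0 + 4) + √(3 + V))) = -8 + 1/(V + 6*(4 + √(3 + V))) = -8 + 1/(V + (24 + 6*√(3 + V))) = -8 + 1/(24 + V + 6*√(3 + V)))
-40 + k(1/(2 + 2))*17 = -40 + ((-191 - 48*√(3 + 1/(2 + 2)) - 8/(2 + 2))/(24 + 1/(2 + 2) + 6*√(3 + 1/(2 + 2))))*17 = -40 + ((-191 - 48*√(3 + 1/4) - 8/4)/(24 + 1/4 + 6*√(3 + 1/4)))*17 = -40 + ((-191 - 48*√(3 + ¼) - 8*¼)/(24 + ¼ + 6*√(3 + ¼)))*17 = -40 + ((-191 - 24*√13 - 2)/(24 + ¼ + 6*√(13/4)))*17 = -40 + ((-191 - 24*√13 - 2)/(24 + ¼ + 6*(√13/2)))*17 = -40 + ((-191 - 24*√13 - 2)/(24 + ¼ + 3*√13))*17 = -40 + ((-193 - 24*√13)/(97/4 + 3*√13))*17 = -40 + 17*(-193 - 24*√13)/(97/4 + 3*√13)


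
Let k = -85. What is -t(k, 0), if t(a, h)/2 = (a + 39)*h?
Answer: 0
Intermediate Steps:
t(a, h) = 2*h*(39 + a) (t(a, h) = 2*((a + 39)*h) = 2*((39 + a)*h) = 2*(h*(39 + a)) = 2*h*(39 + a))
-t(k, 0) = -2*0*(39 - 85) = -2*0*(-46) = -1*0 = 0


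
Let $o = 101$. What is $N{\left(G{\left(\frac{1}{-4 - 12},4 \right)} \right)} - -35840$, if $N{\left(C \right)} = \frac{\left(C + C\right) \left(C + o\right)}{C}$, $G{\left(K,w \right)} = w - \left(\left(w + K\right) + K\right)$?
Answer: $\frac{144169}{4} \approx 36042.0$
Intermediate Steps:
$G{\left(K,w \right)} = - 2 K$ ($G{\left(K,w \right)} = w - \left(\left(K + w\right) + K\right) = w - \left(w + 2 K\right) = - 2 K$)
$N{\left(C \right)} = 202 + 2 C$ ($N{\left(C \right)} = \frac{\left(C + C\right) \left(C + 101\right)}{C} = \frac{2 C \left(101 + C\right)}{C} = 202 + 2 C$)
$N{\left(G{\left(\frac{1}{-4 - 12},4 \right)} \right)} - -35840 = \left(202 + 2 \left(- \frac{2}{-4 - 12}\right)\right) - -35840 = \left(202 + 2 \left(- \frac{2}{-16}\right)\right) + 35840 = \left(202 + 2 \left(\left(-2\right) \left(- \frac{1}{16}\right)\right)\right) + 35840 = \left(202 + 2 \cdot \frac{1}{8}\right) + 35840 = \left(202 + \frac{1}{4}\right) + 35840 = \frac{809}{4} + 35840 = \frac{144169}{4}$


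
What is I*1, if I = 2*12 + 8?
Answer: 32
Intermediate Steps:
I = 32 (I = 24 + 8 = 32)
I*1 = 32*1 = 32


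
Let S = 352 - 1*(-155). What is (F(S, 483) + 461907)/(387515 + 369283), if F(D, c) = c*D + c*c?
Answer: 313359/252266 ≈ 1.2422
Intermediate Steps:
S = 507 (S = 352 + 155 = 507)
F(D, c) = c² + D*c (F(D, c) = D*c + c² = c² + D*c)
(F(S, 483) + 461907)/(387515 + 369283) = (483*(507 + 483) + 461907)/(387515 + 369283) = (483*990 + 461907)/756798 = (478170 + 461907)*(1/756798) = 940077*(1/756798) = 313359/252266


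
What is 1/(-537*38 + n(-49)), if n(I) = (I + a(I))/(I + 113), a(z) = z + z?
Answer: -64/1306131 ≈ -4.9000e-5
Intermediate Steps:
a(z) = 2*z
n(I) = 3*I/(113 + I) (n(I) = (I + 2*I)/(I + 113) = (3*I)/(113 + I) = 3*I/(113 + I))
1/(-537*38 + n(-49)) = 1/(-537*38 + 3*(-49)/(113 - 49)) = 1/(-20406 + 3*(-49)/64) = 1/(-20406 + 3*(-49)*(1/64)) = 1/(-20406 - 147/64) = 1/(-1306131/64) = -64/1306131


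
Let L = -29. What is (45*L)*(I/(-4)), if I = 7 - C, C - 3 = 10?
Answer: -3915/2 ≈ -1957.5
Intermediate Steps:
C = 13 (C = 3 + 10 = 13)
I = -6 (I = 7 - 1*13 = 7 - 13 = -6)
(45*L)*(I/(-4)) = (45*(-29))*(-6/(-4)) = -(-7830)*(-1)/4 = -1305*3/2 = -3915/2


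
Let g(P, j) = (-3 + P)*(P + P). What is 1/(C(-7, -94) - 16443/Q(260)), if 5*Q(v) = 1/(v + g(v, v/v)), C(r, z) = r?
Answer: -1/11008588507 ≈ -9.0838e-11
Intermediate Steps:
g(P, j) = 2*P*(-3 + P) (g(P, j) = (-3 + P)*(2*P) = 2*P*(-3 + P))
Q(v) = 1/(5*(v + 2*v*(-3 + v)))
1/(C(-7, -94) - 16443/Q(260)) = 1/(-7 - 16443/((1/5)/(260*(-5 + 2*260)))) = 1/(-7 - 16443/((1/5)*(1/260)/(-5 + 520))) = 1/(-7 - 16443/((1/5)*(1/260)/515)) = 1/(-7 - 16443/((1/5)*(1/260)*(1/515))) = 1/(-7 - 16443/1/669500) = 1/(-7 - 16443*669500) = 1/(-7 - 11008588500) = 1/(-11008588507) = -1/11008588507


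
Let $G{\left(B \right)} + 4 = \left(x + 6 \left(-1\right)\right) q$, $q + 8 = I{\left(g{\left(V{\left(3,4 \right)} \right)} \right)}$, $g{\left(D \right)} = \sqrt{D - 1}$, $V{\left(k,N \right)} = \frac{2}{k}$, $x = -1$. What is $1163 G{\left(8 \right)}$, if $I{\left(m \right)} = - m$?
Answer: $60476 + \frac{8141 i \sqrt{3}}{3} \approx 60476.0 + 4700.2 i$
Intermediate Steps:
$g{\left(D \right)} = \sqrt{-1 + D}$
$q = -8 - \frac{i \sqrt{3}}{3}$ ($q = -8 - \sqrt{-1 + \frac{2}{3}} = -8 - \sqrt{- \frac{1}{3}} = -8 - \frac{i \sqrt{3}}{3} \approx -8.0 - 0.57735 i$)
$G{\left(B \right)} = 52 + \frac{7 i \sqrt{3}}{3}$ ($G{\left(B \right)} = -4 + \left(-1 + 6 \left(-1\right)\right) \left(-8 - \frac{i \sqrt{3}}{3}\right) = -4 + \left(-1 - 6\right) \left(-8 - \frac{i \sqrt{3}}{3}\right) = -4 - 7 \left(-8 - \frac{i \sqrt{3}}{3}\right) = -4 + \left(56 + \frac{7 i \sqrt{3}}{3}\right) = 52 + \frac{7 i \sqrt{3}}{3}$)
$1163 G{\left(8 \right)} = 1163 \left(52 + \frac{7 i \sqrt{3}}{3}\right) = 60476 + \frac{8141 i \sqrt{3}}{3}$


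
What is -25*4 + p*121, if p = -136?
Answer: -16556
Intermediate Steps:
-25*4 + p*121 = -25*4 - 136*121 = -100 - 16456 = -16556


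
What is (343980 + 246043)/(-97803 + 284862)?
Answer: 590023/187059 ≈ 3.1542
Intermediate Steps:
(343980 + 246043)/(-97803 + 284862) = 590023/187059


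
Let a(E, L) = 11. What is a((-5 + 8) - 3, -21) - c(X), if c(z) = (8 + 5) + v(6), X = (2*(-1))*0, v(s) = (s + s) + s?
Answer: -20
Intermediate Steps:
v(s) = 3*s (v(s) = 2*s + s = 3*s)
X = 0 (X = -2*0 = 0)
c(z) = 31 (c(z) = (8 + 5) + 3*6 = 13 + 18 = 31)
a((-5 + 8) - 3, -21) - c(X) = 11 - 1*31 = 11 - 31 = -20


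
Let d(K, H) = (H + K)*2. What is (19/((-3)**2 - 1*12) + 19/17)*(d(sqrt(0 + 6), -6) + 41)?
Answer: -7714/51 - 532*sqrt(6)/51 ≈ -176.81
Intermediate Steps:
d(K, H) = 2*H + 2*K
(19/((-3)**2 - 1*12) + 19/17)*(d(sqrt(0 + 6), -6) + 41) = (19/((-3)**2 - 1*12) + 19/17)*((2*(-6) + 2*sqrt(0 + 6)) + 41) = (19/(9 - 12) + 19*(1/17))*((-12 + 2*sqrt(6)) + 41) = (19/(-3) + 19/17)*(29 + 2*sqrt(6)) = (19*(-1/3) + 19/17)*(29 + 2*sqrt(6)) = (-19/3 + 19/17)*(29 + 2*sqrt(6)) = -266*(29 + 2*sqrt(6))/51 = -7714/51 - 532*sqrt(6)/51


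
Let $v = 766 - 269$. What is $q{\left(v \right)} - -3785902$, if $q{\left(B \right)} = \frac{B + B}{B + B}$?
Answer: $3785903$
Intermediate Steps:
$v = 497$
$q{\left(B \right)} = 1$ ($q{\left(B \right)} = \frac{2 B}{2 B} = 2 B \frac{1}{2 B} = 1$)
$q{\left(v \right)} - -3785902 = 1 - -3785902 = 1 + 3785902 = 3785903$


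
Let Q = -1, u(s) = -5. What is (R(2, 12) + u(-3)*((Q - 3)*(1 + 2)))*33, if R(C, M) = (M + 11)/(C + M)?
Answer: 28479/14 ≈ 2034.2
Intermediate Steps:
R(C, M) = (11 + M)/(C + M)
(R(2, 12) + u(-3)*((Q - 3)*(1 + 2)))*33 = ((11 + 12)/(2 + 12) - 5*(-1 - 3)*(1 + 2))*33 = (23/14 - (-20)*3)*33 = ((1/14)*23 - 5*(-12))*33 = (23/14 + 60)*33 = (863/14)*33 = 28479/14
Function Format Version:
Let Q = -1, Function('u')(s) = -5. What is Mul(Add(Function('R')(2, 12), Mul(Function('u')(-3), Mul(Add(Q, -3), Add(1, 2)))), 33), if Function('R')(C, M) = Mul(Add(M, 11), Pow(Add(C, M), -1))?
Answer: Rational(28479, 14) ≈ 2034.2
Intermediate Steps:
Function('R')(C, M) = Mul(Pow(Add(C, M), -1), Add(11, M)) (Function('R')(C, M) = Mul(Add(11, M), Pow(Add(C, M), -1)) = Mul(Pow(Add(C, M), -1), Add(11, M)))
Mul(Add(Function('R')(2, 12), Mul(Function('u')(-3), Mul(Add(Q, -3), Add(1, 2)))), 33) = Mul(Add(Mul(Pow(Add(2, 12), -1), Add(11, 12)), Mul(-5, Mul(Add(-1, -3), Add(1, 2)))), 33) = Mul(Add(Mul(Pow(14, -1), 23), Mul(-5, Mul(-4, 3))), 33) = Mul(Add(Mul(Rational(1, 14), 23), Mul(-5, -12)), 33) = Mul(Add(Rational(23, 14), 60), 33) = Mul(Rational(863, 14), 33) = Rational(28479, 14)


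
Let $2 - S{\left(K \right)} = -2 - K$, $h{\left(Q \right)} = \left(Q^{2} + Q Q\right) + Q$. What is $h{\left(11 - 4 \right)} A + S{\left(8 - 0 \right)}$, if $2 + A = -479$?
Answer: $-50493$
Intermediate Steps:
$A = -481$ ($A = -2 - 479 = -481$)
$h{\left(Q \right)} = Q + 2 Q^{2}$ ($h{\left(Q \right)} = \left(Q^{2} + Q^{2}\right) + Q = 2 Q^{2} + Q = Q + 2 Q^{2}$)
$S{\left(K \right)} = 4 + K$ ($S{\left(K \right)} = 2 - \left(-2 - K\right) = 2 + \left(2 + K\right) = 4 + K$)
$h{\left(11 - 4 \right)} A + S{\left(8 - 0 \right)} = \left(11 - 4\right) \left(1 + 2 \left(11 - 4\right)\right) \left(-481\right) + \left(4 + \left(8 - 0\right)\right) = 7 \left(1 + 2 \cdot 7\right) \left(-481\right) + \left(4 + \left(8 + 0\right)\right) = 7 \left(1 + 14\right) \left(-481\right) + \left(4 + 8\right) = 7 \cdot 15 \left(-481\right) + 12 = 105 \left(-481\right) + 12 = -50505 + 12 = -50493$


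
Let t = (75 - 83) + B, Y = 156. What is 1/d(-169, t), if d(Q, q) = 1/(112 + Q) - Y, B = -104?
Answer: -57/8893 ≈ -0.0064095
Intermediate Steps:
t = -112 (t = (75 - 83) - 104 = -8 - 104 = -112)
d(Q, q) = -156 + 1/(112 + Q) (d(Q, q) = 1/(112 + Q) - 1*156 = 1/(112 + Q) - 156 = -156 + 1/(112 + Q))
1/d(-169, t) = 1/((-17471 - 156*(-169))/(112 - 169)) = 1/((-17471 + 26364)/(-57)) = 1/(-1/57*8893) = 1/(-8893/57) = -57/8893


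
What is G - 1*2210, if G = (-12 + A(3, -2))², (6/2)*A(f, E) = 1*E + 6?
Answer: -18866/9 ≈ -2096.2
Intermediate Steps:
A(f, E) = 2 + E/3 (A(f, E) = (1*E + 6)/3 = (E + 6)/3 = (6 + E)/3 = 2 + E/3)
G = 1024/9 (G = (-12 + (2 + (⅓)*(-2)))² = (-12 + (2 - ⅔))² = (-12 + 4/3)² = (-32/3)² = 1024/9 ≈ 113.78)
G - 1*2210 = 1024/9 - 1*2210 = 1024/9 - 2210 = -18866/9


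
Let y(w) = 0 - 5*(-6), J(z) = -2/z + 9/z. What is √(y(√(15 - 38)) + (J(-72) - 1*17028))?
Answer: I*√2447726/12 ≈ 130.38*I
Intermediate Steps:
J(z) = 7/z
y(w) = 30 (y(w) = 0 + 30 = 30)
√(y(√(15 - 38)) + (J(-72) - 1*17028)) = √(30 + (7/(-72) - 1*17028)) = √(30 + (7*(-1/72) - 17028)) = √(30 + (-7/72 - 17028)) = √(30 - 1226023/72) = √(-1223863/72) = I*√2447726/12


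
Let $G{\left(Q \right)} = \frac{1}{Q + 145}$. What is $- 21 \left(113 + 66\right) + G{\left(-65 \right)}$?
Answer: $- \frac{300719}{80} \approx -3759.0$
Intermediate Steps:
$G{\left(Q \right)} = \frac{1}{145 + Q}$
$- 21 \left(113 + 66\right) + G{\left(-65 \right)} = - 21 \left(113 + 66\right) + \frac{1}{145 - 65} = \left(-21\right) 179 + \frac{1}{80} = -3759 + \frac{1}{80} = - \frac{300719}{80}$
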